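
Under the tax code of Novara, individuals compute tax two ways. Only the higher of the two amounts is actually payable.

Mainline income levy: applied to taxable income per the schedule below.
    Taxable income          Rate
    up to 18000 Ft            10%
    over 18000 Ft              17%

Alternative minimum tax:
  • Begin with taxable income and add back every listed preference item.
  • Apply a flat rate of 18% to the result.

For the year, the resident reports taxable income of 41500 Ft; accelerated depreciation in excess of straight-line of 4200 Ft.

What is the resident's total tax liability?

8226 Ft

Mainline income levy:
  18000 Ft × 10% = 1800 Ft
  23500 Ft × 17% = 3995 Ft
  → 5795 Ft

Alternative minimum tax:
  Adjusted income: 41500 Ft + 4200 Ft = 45700 Ft
  45700 Ft × 18% = 8226 Ft

8226 Ft > 5795 Ft, so the alternative minimum tax is the binding amount.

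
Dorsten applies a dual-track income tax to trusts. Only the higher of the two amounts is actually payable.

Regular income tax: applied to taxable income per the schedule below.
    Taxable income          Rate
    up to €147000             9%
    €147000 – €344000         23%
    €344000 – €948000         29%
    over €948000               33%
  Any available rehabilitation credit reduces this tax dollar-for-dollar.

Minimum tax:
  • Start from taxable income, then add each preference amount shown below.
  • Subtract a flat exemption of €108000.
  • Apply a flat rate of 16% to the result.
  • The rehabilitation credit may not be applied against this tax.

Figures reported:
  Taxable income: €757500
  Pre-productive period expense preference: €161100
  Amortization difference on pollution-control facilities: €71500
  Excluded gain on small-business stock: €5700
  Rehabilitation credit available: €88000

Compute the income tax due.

€142048

Minimum tax:
  Adjusted income: €757500 + €161100 + €71500 + €5700 = €995800
  Less exemption €108000 → base €887800
  €887800 × 16% = €142048

Regular income tax:
  €147000 × 9% = €13230
  €197000 × 23% = €45310
  €413500 × 29% = €119915
  → €178455
  Less rehabilitation credit €88000 → €90455

€142048 > €90455, so the minimum tax is the binding amount.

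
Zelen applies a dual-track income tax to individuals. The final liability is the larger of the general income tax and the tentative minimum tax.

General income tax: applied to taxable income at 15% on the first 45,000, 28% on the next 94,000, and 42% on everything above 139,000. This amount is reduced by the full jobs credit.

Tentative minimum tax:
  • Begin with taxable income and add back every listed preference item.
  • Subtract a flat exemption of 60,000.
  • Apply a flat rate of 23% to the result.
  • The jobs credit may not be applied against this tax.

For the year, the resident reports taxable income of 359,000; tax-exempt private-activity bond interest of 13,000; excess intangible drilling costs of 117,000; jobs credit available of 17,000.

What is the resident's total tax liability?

General income tax:
  45,000 × 15% = 6,750
  94,000 × 28% = 26,320
  220,000 × 42% = 92,400
  → 125,470
  Less jobs credit 17,000 → 108,470

Tentative minimum tax:
  Adjusted income: 359,000 + 13,000 + 117,000 = 489,000
  Less exemption 60,000 → base 429,000
  429,000 × 23% = 98,670

108,470 > 98,670, so the general income tax governs.

108,470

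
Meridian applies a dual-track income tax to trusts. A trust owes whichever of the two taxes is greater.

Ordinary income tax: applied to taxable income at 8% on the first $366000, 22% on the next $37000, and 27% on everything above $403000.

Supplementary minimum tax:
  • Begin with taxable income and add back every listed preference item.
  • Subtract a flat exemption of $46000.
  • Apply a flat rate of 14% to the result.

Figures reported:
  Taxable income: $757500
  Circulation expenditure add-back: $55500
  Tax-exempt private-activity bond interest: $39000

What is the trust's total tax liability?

$133135

Supplementary minimum tax:
  Adjusted income: $757500 + $55500 + $39000 = $852000
  Less exemption $46000 → base $806000
  $806000 × 14% = $112840

Ordinary income tax:
  $366000 × 8% = $29280
  $37000 × 22% = $8140
  $354500 × 27% = $95715
  → $133135

$133135 > $112840, so the ordinary income tax governs.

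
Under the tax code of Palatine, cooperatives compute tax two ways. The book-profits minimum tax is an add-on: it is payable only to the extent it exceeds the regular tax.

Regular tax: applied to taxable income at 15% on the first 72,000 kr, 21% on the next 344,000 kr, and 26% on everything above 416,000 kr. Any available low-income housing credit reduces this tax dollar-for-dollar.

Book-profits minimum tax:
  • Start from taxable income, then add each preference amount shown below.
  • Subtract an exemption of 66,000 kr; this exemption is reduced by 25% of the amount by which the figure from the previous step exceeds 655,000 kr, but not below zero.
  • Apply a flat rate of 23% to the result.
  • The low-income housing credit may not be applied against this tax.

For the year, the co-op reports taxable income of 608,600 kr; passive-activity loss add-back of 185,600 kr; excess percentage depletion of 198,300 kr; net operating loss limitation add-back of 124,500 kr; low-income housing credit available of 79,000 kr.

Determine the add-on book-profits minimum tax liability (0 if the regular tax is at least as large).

Regular tax:
  72,000 kr × 15% = 10,800 kr
  344,000 kr × 21% = 72,240 kr
  192,600 kr × 26% = 50,076 kr
  → 133,116 kr
  Less low-income housing credit 79,000 kr → 54,116 kr

Book-profits minimum tax:
  Adjusted income: 608,600 kr + 185,600 kr + 198,300 kr + 124,500 kr = 1,117,000 kr
  Exemption: 25% × (1,117,000 kr − 655,000 kr) = 115,500 kr ≥ 66,000 kr, so the exemption is fully phased out
  Base: 1,117,000 kr − 0 kr = 1,117,000 kr
  1,117,000 kr × 23% = 256,910 kr

Excess of book-profits minimum tax over regular tax: 256,910 kr − 54,116 kr = 202,794 kr.

202,794 kr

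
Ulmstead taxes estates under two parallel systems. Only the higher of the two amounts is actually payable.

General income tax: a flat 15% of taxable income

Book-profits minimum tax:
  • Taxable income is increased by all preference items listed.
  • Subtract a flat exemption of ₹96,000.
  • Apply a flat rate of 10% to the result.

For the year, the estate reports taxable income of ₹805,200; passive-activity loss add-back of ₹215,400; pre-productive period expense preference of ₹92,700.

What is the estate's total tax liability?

Book-profits minimum tax:
  Adjusted income: ₹805,200 + ₹215,400 + ₹92,700 = ₹1,113,300
  Less exemption ₹96,000 → base ₹1,017,300
  ₹1,017,300 × 10% = ₹101,730

General income tax:
  ₹805,200 × 15% = ₹120,780

₹120,780 > ₹101,730, so the general income tax governs.

₹120,780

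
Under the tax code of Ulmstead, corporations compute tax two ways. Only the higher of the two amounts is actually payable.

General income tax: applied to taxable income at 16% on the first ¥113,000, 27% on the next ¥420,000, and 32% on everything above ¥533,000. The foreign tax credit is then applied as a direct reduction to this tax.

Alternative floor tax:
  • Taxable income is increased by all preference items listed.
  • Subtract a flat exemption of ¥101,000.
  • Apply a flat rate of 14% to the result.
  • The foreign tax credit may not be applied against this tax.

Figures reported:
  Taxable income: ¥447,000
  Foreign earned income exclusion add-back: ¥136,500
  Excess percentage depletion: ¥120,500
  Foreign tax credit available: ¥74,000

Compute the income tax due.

¥84,420

Alternative floor tax:
  Adjusted income: ¥447,000 + ¥136,500 + ¥120,500 = ¥704,000
  Less exemption ¥101,000 → base ¥603,000
  ¥603,000 × 14% = ¥84,420

General income tax:
  ¥113,000 × 16% = ¥18,080
  ¥334,000 × 27% = ¥90,180
  → ¥108,260
  Less foreign tax credit ¥74,000 → ¥34,260

¥84,420 > ¥34,260, so the alternative floor tax is the binding amount.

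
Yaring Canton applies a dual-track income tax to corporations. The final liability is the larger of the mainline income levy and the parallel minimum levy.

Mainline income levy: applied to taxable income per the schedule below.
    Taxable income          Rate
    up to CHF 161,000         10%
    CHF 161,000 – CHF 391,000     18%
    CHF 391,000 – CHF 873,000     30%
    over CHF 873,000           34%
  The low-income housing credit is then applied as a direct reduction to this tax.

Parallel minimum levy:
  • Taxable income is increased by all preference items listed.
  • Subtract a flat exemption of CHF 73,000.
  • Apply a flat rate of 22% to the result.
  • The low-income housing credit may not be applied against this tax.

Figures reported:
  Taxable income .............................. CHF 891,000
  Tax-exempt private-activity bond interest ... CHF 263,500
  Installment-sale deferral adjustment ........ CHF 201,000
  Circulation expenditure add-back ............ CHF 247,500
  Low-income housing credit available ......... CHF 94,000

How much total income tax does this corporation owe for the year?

CHF 336,600

Mainline income levy:
  CHF 161,000 × 10% = CHF 16,100
  CHF 230,000 × 18% = CHF 41,400
  CHF 482,000 × 30% = CHF 144,600
  CHF 18,000 × 34% = CHF 6,120
  → CHF 208,220
  Less low-income housing credit CHF 94,000 → CHF 114,220

Parallel minimum levy:
  Adjusted income: CHF 891,000 + CHF 263,500 + CHF 201,000 + CHF 247,500 = CHF 1,603,000
  Less exemption CHF 73,000 → base CHF 1,530,000
  CHF 1,530,000 × 22% = CHF 336,600

CHF 336,600 > CHF 114,220, so the parallel minimum levy is the binding amount.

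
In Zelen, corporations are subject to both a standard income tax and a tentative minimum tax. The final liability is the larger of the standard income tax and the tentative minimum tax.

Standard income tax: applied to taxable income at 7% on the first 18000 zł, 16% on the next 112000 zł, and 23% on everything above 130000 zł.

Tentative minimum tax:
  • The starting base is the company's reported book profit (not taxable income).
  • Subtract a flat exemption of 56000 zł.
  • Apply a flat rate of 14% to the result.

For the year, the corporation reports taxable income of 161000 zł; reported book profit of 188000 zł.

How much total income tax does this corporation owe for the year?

26310 zł

Tentative minimum tax:
  Base (reported book profit): 188000 zł
  Less exemption 56000 zł → base 132000 zł
  132000 zł × 14% = 18480 zł

Standard income tax:
  18000 zł × 7% = 1260 zł
  112000 zł × 16% = 17920 zł
  31000 zł × 23% = 7130 zł
  → 26310 zł

26310 zł > 18480 zł, so the standard income tax governs.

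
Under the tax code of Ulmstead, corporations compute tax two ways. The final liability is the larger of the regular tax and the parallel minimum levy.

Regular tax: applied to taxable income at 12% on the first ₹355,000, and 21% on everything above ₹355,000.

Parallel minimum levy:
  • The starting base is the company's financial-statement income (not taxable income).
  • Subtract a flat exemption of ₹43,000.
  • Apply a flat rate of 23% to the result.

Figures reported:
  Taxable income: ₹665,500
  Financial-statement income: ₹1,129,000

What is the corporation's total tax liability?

Regular tax:
  ₹355,000 × 12% = ₹42,600
  ₹310,500 × 21% = ₹65,205
  → ₹107,805

Parallel minimum levy:
  Base (financial-statement income): ₹1,129,000
  Less exemption ₹43,000 → base ₹1,086,000
  ₹1,086,000 × 23% = ₹249,780

₹249,780 > ₹107,805, so the parallel minimum levy is the binding amount.

₹249,780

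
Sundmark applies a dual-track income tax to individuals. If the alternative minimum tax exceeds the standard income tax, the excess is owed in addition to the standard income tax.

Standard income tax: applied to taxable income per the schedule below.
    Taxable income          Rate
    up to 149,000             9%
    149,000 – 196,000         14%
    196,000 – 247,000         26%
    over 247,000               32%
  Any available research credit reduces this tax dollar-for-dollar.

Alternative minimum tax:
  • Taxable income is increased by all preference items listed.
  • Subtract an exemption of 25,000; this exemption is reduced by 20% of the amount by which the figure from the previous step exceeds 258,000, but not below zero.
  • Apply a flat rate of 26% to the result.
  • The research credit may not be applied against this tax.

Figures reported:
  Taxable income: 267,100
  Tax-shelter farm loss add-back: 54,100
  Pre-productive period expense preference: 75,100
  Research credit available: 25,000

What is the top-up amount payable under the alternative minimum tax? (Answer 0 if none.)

Alternative minimum tax:
  Adjusted income: 267,100 + 54,100 + 75,100 = 396,300
  Exemption: 20% × (396,300 − 258,000) = 27,660 ≥ 25,000, so the exemption is fully phased out
  Base: 396,300 − 0 = 396,300
  396,300 × 26% = 103,038

Standard income tax:
  149,000 × 9% = 13,410
  47,000 × 14% = 6,580
  51,000 × 26% = 13,260
  20,100 × 32% = 6,432
  → 39,682
  Less research credit 25,000 → 14,682

Excess of alternative minimum tax over standard income tax: 103,038 − 14,682 = 88,356.

88,356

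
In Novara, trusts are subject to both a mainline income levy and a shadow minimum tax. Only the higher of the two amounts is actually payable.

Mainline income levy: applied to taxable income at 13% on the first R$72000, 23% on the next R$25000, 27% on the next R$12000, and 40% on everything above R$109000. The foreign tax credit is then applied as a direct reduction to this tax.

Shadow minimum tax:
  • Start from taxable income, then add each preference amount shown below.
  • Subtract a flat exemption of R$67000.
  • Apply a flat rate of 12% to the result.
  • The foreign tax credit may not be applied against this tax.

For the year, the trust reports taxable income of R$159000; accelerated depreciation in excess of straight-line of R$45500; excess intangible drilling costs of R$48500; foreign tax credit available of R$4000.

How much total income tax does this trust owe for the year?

R$34350

Mainline income levy:
  R$72000 × 13% = R$9360
  R$25000 × 23% = R$5750
  R$12000 × 27% = R$3240
  R$50000 × 40% = R$20000
  → R$38350
  Less foreign tax credit R$4000 → R$34350

Shadow minimum tax:
  Adjusted income: R$159000 + R$45500 + R$48500 = R$253000
  Less exemption R$67000 → base R$186000
  R$186000 × 12% = R$22320

R$34350 > R$22320, so the mainline income levy governs.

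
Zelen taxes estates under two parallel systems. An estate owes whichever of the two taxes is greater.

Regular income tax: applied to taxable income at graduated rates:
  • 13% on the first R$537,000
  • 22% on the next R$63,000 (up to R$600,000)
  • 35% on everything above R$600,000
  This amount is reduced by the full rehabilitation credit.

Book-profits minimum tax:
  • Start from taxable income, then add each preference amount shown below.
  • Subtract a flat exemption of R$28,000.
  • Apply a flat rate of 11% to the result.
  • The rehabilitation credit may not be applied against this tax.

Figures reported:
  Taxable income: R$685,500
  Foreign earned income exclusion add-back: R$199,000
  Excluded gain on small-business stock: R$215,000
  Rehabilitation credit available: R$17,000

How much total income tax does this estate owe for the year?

Regular income tax:
  R$537,000 × 13% = R$69,810
  R$63,000 × 22% = R$13,860
  R$85,500 × 35% = R$29,925
  → R$113,595
  Less rehabilitation credit R$17,000 → R$96,595

Book-profits minimum tax:
  Adjusted income: R$685,500 + R$199,000 + R$215,000 = R$1,099,500
  Less exemption R$28,000 → base R$1,071,500
  R$1,071,500 × 11% = R$117,865

R$117,865 > R$96,595, so the book-profits minimum tax is the binding amount.

R$117,865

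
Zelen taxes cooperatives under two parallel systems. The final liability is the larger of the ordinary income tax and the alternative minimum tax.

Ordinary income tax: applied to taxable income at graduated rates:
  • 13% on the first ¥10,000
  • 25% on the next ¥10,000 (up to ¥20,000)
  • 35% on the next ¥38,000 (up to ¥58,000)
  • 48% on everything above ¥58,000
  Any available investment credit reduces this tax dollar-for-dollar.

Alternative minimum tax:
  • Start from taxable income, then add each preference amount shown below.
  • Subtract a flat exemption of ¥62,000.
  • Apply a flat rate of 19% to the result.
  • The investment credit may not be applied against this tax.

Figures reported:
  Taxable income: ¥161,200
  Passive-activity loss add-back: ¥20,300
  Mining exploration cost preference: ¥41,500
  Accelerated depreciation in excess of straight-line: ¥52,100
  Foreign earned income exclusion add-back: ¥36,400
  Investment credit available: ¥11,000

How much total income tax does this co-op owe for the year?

Ordinary income tax:
  ¥10,000 × 13% = ¥1,300
  ¥10,000 × 25% = ¥2,500
  ¥38,000 × 35% = ¥13,300
  ¥103,200 × 48% = ¥49,536
  → ¥66,636
  Less investment credit ¥11,000 → ¥55,636

Alternative minimum tax:
  Adjusted income: ¥161,200 + ¥20,300 + ¥41,500 + ¥52,100 + ¥36,400 = ¥311,500
  Less exemption ¥62,000 → base ¥249,500
  ¥249,500 × 19% = ¥47,405

¥55,636 > ¥47,405, so the ordinary income tax governs.

¥55,636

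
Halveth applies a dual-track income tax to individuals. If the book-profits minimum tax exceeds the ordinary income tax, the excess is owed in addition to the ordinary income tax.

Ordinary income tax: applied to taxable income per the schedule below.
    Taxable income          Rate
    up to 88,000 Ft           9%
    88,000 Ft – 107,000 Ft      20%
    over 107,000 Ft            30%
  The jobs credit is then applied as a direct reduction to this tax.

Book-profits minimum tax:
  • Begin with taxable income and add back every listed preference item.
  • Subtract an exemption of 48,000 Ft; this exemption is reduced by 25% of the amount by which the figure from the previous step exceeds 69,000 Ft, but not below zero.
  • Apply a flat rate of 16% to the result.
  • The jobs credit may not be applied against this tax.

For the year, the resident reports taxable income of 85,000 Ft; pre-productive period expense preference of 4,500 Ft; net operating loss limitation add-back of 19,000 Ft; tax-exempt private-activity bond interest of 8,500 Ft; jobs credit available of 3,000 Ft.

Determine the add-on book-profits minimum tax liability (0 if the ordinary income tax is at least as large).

8,310 Ft

Book-profits minimum tax:
  Adjusted income: 85,000 Ft + 4,500 Ft + 19,000 Ft + 8,500 Ft = 117,000 Ft
  Exemption: 48,000 Ft − 25% × (117,000 Ft − 69,000 Ft) = 48,000 Ft − 12,000 Ft = 36,000 Ft
  Base: 117,000 Ft − 36,000 Ft = 81,000 Ft
  81,000 Ft × 16% = 12,960 Ft

Ordinary income tax:
  85,000 Ft × 9% = 7,650 Ft
  Less jobs credit 3,000 Ft → 4,650 Ft

Excess of book-profits minimum tax over ordinary income tax: 12,960 Ft − 4,650 Ft = 8,310 Ft.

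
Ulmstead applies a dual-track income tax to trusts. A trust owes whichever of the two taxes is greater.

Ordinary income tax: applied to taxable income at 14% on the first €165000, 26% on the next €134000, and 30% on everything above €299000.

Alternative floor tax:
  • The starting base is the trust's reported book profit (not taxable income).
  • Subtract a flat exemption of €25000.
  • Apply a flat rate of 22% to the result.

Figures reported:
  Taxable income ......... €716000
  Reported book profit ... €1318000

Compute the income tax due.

€284460

Alternative floor tax:
  Base (reported book profit): €1318000
  Less exemption €25000 → base €1293000
  €1293000 × 22% = €284460

Ordinary income tax:
  €165000 × 14% = €23100
  €134000 × 26% = €34840
  €417000 × 30% = €125100
  → €183040

€284460 > €183040, so the alternative floor tax is the binding amount.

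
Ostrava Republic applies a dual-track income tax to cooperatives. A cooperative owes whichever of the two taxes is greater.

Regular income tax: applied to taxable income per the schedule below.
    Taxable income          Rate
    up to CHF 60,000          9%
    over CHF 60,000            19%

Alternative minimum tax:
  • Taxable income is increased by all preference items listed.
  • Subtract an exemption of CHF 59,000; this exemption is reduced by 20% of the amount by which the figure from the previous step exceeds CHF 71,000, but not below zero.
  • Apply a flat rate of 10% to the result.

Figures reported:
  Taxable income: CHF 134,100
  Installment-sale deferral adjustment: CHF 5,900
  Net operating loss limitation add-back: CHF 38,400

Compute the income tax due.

CHF 19,479

Regular income tax:
  CHF 60,000 × 9% = CHF 5,400
  CHF 74,100 × 19% = CHF 14,079
  → CHF 19,479

Alternative minimum tax:
  Adjusted income: CHF 134,100 + CHF 5,900 + CHF 38,400 = CHF 178,400
  Exemption: CHF 59,000 − 20% × (CHF 178,400 − CHF 71,000) = CHF 59,000 − CHF 21,480 = CHF 37,520
  Base: CHF 178,400 − CHF 37,520 = CHF 140,880
  CHF 140,880 × 10% = CHF 14,088

CHF 19,479 > CHF 14,088, so the regular income tax governs.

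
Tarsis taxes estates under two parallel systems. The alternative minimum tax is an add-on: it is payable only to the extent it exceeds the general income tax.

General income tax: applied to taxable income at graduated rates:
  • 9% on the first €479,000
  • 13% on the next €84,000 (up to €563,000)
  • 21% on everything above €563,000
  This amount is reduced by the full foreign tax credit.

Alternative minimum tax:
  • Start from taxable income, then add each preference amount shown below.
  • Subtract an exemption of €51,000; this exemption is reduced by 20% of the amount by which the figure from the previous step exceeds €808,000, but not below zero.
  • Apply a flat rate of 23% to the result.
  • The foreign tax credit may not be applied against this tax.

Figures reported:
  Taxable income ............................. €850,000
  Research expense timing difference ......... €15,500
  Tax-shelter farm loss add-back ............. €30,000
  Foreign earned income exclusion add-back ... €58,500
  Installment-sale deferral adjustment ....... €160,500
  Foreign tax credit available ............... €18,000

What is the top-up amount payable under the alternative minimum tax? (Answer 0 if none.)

General income tax:
  €479,000 × 9% = €43,110
  €84,000 × 13% = €10,920
  €287,000 × 21% = €60,270
  → €114,300
  Less foreign tax credit €18,000 → €96,300

Alternative minimum tax:
  Adjusted income: €850,000 + €15,500 + €30,000 + €58,500 + €160,500 = €1,114,500
  Exemption: 20% × (€1,114,500 − €808,000) = €61,300 ≥ €51,000, so the exemption is fully phased out
  Base: €1,114,500 − €0 = €1,114,500
  €1,114,500 × 23% = €256,335

Excess of alternative minimum tax over general income tax: €256,335 − €96,300 = €160,035.

€160,035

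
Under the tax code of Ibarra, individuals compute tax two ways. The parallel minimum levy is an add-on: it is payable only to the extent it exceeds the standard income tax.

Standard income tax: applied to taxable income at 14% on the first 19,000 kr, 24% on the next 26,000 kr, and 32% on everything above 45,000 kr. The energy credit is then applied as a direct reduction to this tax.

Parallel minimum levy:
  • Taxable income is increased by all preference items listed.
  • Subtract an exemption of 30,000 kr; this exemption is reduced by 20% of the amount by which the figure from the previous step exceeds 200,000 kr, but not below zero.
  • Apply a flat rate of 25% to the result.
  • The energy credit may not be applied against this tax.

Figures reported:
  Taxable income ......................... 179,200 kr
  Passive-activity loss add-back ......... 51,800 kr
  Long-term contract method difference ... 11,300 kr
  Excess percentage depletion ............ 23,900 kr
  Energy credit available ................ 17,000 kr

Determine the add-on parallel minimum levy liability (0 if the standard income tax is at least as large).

Parallel minimum levy:
  Adjusted income: 179,200 kr + 51,800 kr + 11,300 kr + 23,900 kr = 266,200 kr
  Exemption: 30,000 kr − 20% × (266,200 kr − 200,000 kr) = 30,000 kr − 13,240 kr = 16,760 kr
  Base: 266,200 kr − 16,760 kr = 249,440 kr
  249,440 kr × 25% = 62,360 kr

Standard income tax:
  19,000 kr × 14% = 2,660 kr
  26,000 kr × 24% = 6,240 kr
  134,200 kr × 32% = 42,944 kr
  → 51,844 kr
  Less energy credit 17,000 kr → 34,844 kr

Excess of parallel minimum levy over standard income tax: 62,360 kr − 34,844 kr = 27,516 kr.

27,516 kr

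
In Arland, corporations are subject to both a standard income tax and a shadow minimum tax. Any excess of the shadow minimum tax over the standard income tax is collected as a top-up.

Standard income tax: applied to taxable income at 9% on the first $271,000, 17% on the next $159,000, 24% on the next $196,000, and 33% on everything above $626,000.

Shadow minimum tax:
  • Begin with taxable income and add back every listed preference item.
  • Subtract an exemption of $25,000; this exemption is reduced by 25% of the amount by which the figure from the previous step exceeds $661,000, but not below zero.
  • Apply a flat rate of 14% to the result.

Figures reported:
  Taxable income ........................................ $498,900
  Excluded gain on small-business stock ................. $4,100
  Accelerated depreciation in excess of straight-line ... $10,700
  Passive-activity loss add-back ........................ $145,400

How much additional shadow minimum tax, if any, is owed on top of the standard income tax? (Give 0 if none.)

Standard income tax:
  $271,000 × 9% = $24,390
  $159,000 × 17% = $27,030
  $68,900 × 24% = $16,536
  → $67,956

Shadow minimum tax:
  Adjusted income: $498,900 + $4,100 + $10,700 + $145,400 = $659,100
  Exemption: $659,100 ≤ $661,000, so full $25,000 applies
  Base: $659,100 − $25,000 = $634,100
  $634,100 × 14% = $88,774

Excess of shadow minimum tax over standard income tax: $88,774 − $67,956 = $20,818.

$20,818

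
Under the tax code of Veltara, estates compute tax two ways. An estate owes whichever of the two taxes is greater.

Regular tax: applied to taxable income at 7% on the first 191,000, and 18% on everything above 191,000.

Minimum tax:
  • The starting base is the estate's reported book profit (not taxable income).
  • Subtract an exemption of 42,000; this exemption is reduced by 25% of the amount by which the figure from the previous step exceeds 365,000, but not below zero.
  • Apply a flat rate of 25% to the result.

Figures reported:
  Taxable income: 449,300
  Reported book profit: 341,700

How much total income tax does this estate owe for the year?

74,925

Regular tax:
  191,000 × 7% = 13,370
  258,300 × 18% = 46,494
  → 59,864

Minimum tax:
  Base (reported book profit): 341,700
  Exemption: 341,700 ≤ 365,000, so full 42,000 applies
  Base: 341,700 − 42,000 = 299,700
  299,700 × 25% = 74,925

74,925 > 59,864, so the minimum tax is the binding amount.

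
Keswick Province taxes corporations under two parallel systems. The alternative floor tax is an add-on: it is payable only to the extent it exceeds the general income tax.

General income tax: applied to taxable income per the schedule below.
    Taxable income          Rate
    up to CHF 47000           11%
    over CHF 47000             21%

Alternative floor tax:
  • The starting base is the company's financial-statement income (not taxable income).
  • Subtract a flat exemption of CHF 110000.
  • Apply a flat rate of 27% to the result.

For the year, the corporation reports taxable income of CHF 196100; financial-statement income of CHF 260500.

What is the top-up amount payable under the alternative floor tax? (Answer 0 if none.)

Alternative floor tax:
  Base (financial-statement income): CHF 260500
  Less exemption CHF 110000 → base CHF 150500
  CHF 150500 × 27% = CHF 40635

General income tax:
  CHF 47000 × 11% = CHF 5170
  CHF 149100 × 21% = CHF 31311
  → CHF 36481

Excess of alternative floor tax over general income tax: CHF 40635 − CHF 36481 = CHF 4154.

CHF 4154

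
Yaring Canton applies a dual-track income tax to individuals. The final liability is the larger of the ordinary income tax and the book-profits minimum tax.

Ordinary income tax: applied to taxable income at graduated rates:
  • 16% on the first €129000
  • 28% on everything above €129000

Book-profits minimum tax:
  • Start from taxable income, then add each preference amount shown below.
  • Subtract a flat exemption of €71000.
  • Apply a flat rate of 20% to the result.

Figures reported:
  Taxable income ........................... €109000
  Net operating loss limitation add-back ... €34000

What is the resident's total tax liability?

€17440

Ordinary income tax:
  €109000 × 16% = €17440

Book-profits minimum tax:
  Adjusted income: €109000 + €34000 = €143000
  Less exemption €71000 → base €72000
  €72000 × 20% = €14400

€17440 > €14400, so the ordinary income tax governs.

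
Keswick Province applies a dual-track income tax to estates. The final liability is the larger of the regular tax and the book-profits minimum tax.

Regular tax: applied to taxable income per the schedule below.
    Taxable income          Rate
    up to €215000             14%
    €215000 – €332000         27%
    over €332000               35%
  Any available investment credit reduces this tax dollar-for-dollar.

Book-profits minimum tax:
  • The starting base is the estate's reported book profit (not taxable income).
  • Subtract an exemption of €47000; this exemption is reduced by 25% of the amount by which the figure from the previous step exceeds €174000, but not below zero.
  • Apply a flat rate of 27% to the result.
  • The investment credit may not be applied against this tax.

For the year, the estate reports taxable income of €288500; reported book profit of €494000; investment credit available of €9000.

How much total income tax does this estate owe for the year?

€133380

Regular tax:
  €215000 × 14% = €30100
  €73500 × 27% = €19845
  → €49945
  Less investment credit €9000 → €40945

Book-profits minimum tax:
  Base (reported book profit): €494000
  Exemption: 25% × (€494000 − €174000) = €80000 ≥ €47000, so the exemption is fully phased out
  Base: €494000 − €0 = €494000
  €494000 × 27% = €133380

€133380 > €40945, so the book-profits minimum tax is the binding amount.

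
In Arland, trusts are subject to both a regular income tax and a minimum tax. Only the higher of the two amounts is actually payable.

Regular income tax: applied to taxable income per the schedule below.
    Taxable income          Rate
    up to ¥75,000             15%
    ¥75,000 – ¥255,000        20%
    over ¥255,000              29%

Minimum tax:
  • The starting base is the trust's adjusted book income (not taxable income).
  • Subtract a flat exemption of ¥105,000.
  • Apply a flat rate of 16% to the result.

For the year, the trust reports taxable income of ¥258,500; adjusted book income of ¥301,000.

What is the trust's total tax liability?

¥48,265

Regular income tax:
  ¥75,000 × 15% = ¥11,250
  ¥180,000 × 20% = ¥36,000
  ¥3,500 × 29% = ¥1,015
  → ¥48,265

Minimum tax:
  Base (adjusted book income): ¥301,000
  Less exemption ¥105,000 → base ¥196,000
  ¥196,000 × 16% = ¥31,360

¥48,265 > ¥31,360, so the regular income tax governs.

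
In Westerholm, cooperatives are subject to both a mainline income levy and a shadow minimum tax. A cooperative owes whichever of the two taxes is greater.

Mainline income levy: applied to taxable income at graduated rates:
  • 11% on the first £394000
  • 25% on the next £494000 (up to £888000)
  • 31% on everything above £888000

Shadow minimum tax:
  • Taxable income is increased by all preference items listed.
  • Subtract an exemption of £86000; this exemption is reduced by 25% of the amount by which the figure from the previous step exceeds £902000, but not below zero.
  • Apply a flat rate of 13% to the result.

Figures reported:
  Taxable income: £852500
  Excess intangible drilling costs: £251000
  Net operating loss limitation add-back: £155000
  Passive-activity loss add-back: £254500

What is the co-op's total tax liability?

Mainline income levy:
  £394000 × 11% = £43340
  £458500 × 25% = £114625
  → £157965

Shadow minimum tax:
  Adjusted income: £852500 + £251000 + £155000 + £254500 = £1513000
  Exemption: 25% × (£1513000 − £902000) = £152750 ≥ £86000, so the exemption is fully phased out
  Base: £1513000 − £0 = £1513000
  £1513000 × 13% = £196690

£196690 > £157965, so the shadow minimum tax is the binding amount.

£196690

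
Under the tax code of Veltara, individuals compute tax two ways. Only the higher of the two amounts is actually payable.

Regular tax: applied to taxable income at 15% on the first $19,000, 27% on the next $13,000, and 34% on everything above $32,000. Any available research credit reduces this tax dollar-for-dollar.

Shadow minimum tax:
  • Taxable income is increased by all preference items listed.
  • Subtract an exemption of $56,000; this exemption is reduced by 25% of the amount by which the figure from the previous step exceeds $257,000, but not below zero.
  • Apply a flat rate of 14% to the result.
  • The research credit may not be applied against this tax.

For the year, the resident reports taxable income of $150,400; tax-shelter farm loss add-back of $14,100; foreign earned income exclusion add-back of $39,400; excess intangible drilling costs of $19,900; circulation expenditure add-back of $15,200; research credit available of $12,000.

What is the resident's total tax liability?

Shadow minimum tax:
  Adjusted income: $150,400 + $14,100 + $39,400 + $19,900 + $15,200 = $239,000
  Exemption: $239,000 ≤ $257,000, so full $56,000 applies
  Base: $239,000 − $56,000 = $183,000
  $183,000 × 14% = $25,620

Regular tax:
  $19,000 × 15% = $2,850
  $13,000 × 27% = $3,510
  $118,400 × 34% = $40,256
  → $46,616
  Less research credit $12,000 → $34,616

$34,616 > $25,620, so the regular tax governs.

$34,616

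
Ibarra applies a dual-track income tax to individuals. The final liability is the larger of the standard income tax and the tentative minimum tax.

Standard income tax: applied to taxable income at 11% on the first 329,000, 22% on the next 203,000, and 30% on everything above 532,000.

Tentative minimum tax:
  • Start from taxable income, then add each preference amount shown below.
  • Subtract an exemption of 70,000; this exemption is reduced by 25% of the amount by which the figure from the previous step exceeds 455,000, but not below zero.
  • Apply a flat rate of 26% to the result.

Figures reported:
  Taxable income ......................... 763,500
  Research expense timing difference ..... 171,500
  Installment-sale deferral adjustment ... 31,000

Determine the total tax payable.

Standard income tax:
  329,000 × 11% = 36,190
  203,000 × 22% = 44,660
  231,500 × 30% = 69,450
  → 150,300

Tentative minimum tax:
  Adjusted income: 763,500 + 171,500 + 31,000 = 966,000
  Exemption: 25% × (966,000 − 455,000) = 127,750 ≥ 70,000, so the exemption is fully phased out
  Base: 966,000 − 0 = 966,000
  966,000 × 26% = 251,160

251,160 > 150,300, so the tentative minimum tax is the binding amount.

251,160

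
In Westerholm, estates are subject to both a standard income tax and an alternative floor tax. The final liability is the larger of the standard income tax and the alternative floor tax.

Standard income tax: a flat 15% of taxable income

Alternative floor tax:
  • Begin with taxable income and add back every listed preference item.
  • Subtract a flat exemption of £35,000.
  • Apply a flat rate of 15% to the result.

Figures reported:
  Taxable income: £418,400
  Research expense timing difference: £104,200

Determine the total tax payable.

Alternative floor tax:
  Adjusted income: £418,400 + £104,200 = £522,600
  Less exemption £35,000 → base £487,600
  £487,600 × 15% = £73,140

Standard income tax:
  £418,400 × 15% = £62,760

£73,140 > £62,760, so the alternative floor tax is the binding amount.

£73,140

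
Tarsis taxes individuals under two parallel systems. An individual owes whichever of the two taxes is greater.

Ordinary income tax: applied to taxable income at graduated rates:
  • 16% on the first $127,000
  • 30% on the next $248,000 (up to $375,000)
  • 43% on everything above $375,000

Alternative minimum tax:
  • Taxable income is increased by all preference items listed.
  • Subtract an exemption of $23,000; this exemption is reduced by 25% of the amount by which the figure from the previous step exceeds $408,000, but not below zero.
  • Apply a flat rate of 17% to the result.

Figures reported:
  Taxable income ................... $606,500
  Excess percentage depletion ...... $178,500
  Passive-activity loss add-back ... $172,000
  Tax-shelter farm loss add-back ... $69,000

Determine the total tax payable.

Alternative minimum tax:
  Adjusted income: $606,500 + $178,500 + $172,000 + $69,000 = $1,026,000
  Exemption: 25% × ($1,026,000 − $408,000) = $154,500 ≥ $23,000, so the exemption is fully phased out
  Base: $1,026,000 − $0 = $1,026,000
  $1,026,000 × 17% = $174,420

Ordinary income tax:
  $127,000 × 16% = $20,320
  $248,000 × 30% = $74,400
  $231,500 × 43% = $99,545
  → $194,265

$194,265 > $174,420, so the ordinary income tax governs.

$194,265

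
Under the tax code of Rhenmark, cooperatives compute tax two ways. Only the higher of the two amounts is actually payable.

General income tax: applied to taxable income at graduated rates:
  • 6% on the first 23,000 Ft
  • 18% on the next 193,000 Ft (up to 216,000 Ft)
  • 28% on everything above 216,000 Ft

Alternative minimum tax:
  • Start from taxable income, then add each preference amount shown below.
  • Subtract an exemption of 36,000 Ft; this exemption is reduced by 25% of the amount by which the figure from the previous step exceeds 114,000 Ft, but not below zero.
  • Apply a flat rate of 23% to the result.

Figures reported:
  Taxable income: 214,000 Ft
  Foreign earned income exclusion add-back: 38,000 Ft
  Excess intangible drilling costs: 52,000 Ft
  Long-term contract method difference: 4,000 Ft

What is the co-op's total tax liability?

General income tax:
  23,000 Ft × 6% = 1,380 Ft
  191,000 Ft × 18% = 34,380 Ft
  → 35,760 Ft

Alternative minimum tax:
  Adjusted income: 214,000 Ft + 38,000 Ft + 52,000 Ft + 4,000 Ft = 308,000 Ft
  Exemption: 25% × (308,000 Ft − 114,000 Ft) = 48,500 Ft ≥ 36,000 Ft, so the exemption is fully phased out
  Base: 308,000 Ft − 0 Ft = 308,000 Ft
  308,000 Ft × 23% = 70,840 Ft

70,840 Ft > 35,760 Ft, so the alternative minimum tax is the binding amount.

70,840 Ft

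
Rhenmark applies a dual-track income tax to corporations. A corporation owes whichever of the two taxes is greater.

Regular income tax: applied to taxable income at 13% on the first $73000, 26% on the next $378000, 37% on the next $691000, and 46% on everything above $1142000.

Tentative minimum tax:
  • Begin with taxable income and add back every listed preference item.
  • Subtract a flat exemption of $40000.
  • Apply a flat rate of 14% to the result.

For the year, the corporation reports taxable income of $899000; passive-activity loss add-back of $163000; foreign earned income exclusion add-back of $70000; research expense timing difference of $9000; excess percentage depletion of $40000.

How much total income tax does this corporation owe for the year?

Regular income tax:
  $73000 × 13% = $9490
  $378000 × 26% = $98280
  $448000 × 37% = $165760
  → $273530

Tentative minimum tax:
  Adjusted income: $899000 + $163000 + $70000 + $9000 + $40000 = $1181000
  Less exemption $40000 → base $1141000
  $1141000 × 14% = $159740

$273530 > $159740, so the regular income tax governs.

$273530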